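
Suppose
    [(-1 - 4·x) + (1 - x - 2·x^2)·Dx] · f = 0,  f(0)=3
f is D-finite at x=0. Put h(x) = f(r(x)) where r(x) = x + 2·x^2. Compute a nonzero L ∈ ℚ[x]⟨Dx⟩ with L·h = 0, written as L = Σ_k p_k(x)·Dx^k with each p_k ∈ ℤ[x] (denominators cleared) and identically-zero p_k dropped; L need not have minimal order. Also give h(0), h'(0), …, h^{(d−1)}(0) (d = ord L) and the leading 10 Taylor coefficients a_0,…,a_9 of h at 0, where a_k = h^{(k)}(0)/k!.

f: a_k = 3, 3, 9, 15, 33, 63, 129, 255, 513, 1023, …
Substitute x→r, Dx→(1/r')Dx; clear ⇒ L₀.
L = (1 + 8·x + 24·x^2 + 32·x^3) + (-1 + x + 4·x^2 + 8·x^3 + 8·x^4)·Dx  (order 1).
h: a_k = 3, 3, 15, 51, 159, 507, 1671, 5379, 17391, 56331, …
ICs: h(0) = 3.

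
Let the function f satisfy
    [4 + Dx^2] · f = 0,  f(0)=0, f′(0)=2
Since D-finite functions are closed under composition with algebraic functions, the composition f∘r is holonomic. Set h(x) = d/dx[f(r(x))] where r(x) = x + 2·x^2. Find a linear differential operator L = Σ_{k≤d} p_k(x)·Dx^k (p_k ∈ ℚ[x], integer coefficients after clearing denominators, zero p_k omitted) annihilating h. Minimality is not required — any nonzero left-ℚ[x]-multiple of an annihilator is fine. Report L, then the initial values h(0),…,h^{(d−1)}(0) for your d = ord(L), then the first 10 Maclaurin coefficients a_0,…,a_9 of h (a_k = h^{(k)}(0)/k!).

f: a_k = 0, 2, 0, -4/3, 0, 4/15, 0, -8/315, 0, 4/2835, …
Change of var in L_f (x↦r) gives L₀.
Differentiate: ansatz ord ≤ ord L₀ ⇒ L.
L = (52 + 64·x + 384·x^2 + 1024·x^3 + 1024·x^4) + (-12 - 48·x)·Dx + (1 + 8·x + 16·x^2)·Dx^2  (order 2).
h: a_k = 2, 8, -4, -32, -236/3, -48, 3352/45, 7552/45, 54436/315, 304/21, …
ICs: h(0) = 2, h′(0) = 8.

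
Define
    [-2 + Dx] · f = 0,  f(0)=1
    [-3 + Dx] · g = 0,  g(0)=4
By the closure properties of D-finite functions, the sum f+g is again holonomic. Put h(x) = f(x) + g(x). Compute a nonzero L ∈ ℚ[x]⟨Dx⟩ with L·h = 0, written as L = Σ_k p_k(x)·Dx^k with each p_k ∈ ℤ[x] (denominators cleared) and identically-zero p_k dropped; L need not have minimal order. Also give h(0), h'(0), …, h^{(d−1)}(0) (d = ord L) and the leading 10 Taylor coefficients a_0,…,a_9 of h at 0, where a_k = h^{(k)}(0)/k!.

f: a_k = 1, 2, 2, 4/3, 2/3, 4/15, 4/45, 8/315, 2/315, 4/2835, …
g: a_k = 4, 12, 18, 18, 27/2, 81/10, 81/20, 243/140, 729/1120, 243/1120, …
h₀=f+g: left-lcm gives L₀, ord ≤ 2.
L = 6 - 5·Dx + Dx^2  (order 2).
h: a_k = 5, 14, 20, 58/3, 85/6, 251/30, 149/36, 317/180, 1325/2016, 19811/90720, …
ICs: h(0) = 5, h′(0) = 14.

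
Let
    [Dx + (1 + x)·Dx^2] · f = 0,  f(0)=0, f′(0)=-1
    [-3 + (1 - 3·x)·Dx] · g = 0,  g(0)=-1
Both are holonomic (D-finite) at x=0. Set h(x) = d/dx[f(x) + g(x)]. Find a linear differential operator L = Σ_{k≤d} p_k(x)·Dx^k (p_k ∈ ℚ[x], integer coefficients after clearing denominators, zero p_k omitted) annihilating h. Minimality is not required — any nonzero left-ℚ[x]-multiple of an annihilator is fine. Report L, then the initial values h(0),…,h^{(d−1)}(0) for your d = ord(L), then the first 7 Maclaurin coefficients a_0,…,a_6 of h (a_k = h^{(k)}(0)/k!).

f: a_k = 0, -1, 1/2, -1/3, 1/4, -1/5, 1/6, …
g: a_k = -1, -3, -9, -27, -81, -243, -729, …
Weyl lclm of L_f,L_g ⇒ L₀ (ord ≤ 3).
h=h₀': d/dx-closure on L₀ ⇒ L.
L = (-66 - 18·x) + (-52 - 120·x - 36·x^2)·Dx + (7 - 11·x - 27·x^2 - 9·x^3)·Dx^2  (order 2).
h: a_k = -4, -17, -82, -323, -1216, -4373, -15310, …
ICs: h(0) = -4, h′(0) = -17.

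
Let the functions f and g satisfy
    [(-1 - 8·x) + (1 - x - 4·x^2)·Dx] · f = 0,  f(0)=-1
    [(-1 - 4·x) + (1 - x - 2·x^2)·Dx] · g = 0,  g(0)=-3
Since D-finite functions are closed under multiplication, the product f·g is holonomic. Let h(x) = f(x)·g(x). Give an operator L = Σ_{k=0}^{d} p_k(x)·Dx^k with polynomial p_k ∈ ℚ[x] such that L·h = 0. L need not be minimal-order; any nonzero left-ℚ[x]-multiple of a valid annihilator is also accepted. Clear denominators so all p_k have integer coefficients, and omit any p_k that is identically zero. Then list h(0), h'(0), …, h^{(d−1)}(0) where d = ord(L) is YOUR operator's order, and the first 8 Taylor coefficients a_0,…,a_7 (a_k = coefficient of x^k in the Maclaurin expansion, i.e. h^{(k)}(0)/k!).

f: a_k = -1, -1, -5, -9, -29, -65, -181, -441, …
g: a_k = -3, -3, -9, -15, -33, -63, -129, -255, …
Sym-product of L_f,L_g gives L₀ (≤ ord 1).
L = (-2 - 10·x + 18·x^2 + 32·x^3) + (1 - 2·x - 5·x^2 + 6·x^3 + 8·x^4)·Dx  (order 1).
h: a_k = 3, 6, 27, 66, 207, 534, 1491, 3882, …
ICs: h(0) = 3.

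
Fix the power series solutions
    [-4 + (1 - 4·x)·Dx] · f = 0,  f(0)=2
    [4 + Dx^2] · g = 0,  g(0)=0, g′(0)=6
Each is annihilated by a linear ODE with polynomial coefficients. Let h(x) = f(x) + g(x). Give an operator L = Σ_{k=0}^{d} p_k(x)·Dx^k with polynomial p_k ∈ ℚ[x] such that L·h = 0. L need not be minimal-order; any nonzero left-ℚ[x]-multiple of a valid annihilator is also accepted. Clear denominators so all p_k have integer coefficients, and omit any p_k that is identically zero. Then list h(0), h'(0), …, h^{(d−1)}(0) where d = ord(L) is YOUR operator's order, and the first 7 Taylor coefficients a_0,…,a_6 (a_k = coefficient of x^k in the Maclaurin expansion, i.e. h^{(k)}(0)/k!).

f: a_k = 2, 8, 32, 128, 512, 2048, 8192, …
g: a_k = 0, 6, 0, -4, 0, 4/5, 0, …
Weyl lclm of L_f,L_g ⇒ L₀ (ord ≤ 3).
L = (400 - 128·x + 256·x^2) + (-36 + 176·x - 192·x^2 + 256·x^3)·Dx + (100 - 32·x + 64·x^2)·Dx^2 + (-9 + 44·x - 48·x^2 + 64·x^3)·Dx^3  (order 3).
h: a_k = 2, 14, 32, 124, 512, 10244/5, 8192, …
ICs: h(0) = 2, h′(0) = 14, h′′(0) = 64.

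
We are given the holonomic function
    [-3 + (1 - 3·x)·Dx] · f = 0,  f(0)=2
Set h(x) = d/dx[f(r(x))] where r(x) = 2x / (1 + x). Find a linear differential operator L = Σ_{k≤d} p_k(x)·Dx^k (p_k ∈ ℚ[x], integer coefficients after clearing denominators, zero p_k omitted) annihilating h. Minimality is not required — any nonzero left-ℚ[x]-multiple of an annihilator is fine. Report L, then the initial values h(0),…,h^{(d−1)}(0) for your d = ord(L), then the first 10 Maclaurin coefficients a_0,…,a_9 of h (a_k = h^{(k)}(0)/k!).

L = 10 + (-1 + 5·x)·Dx  (order 1).
h: a_k = 12, 120, 900, 6000, 37500, 225000, 1312500, 7500000, 42187500, 234375000, …
ICs: h(0) = 12.

f: a_k = 2, 6, 18, 54, 162, 486, 1458, 4374, 13122, 39366, …
L₀ from L_f via x↦r, Dx↦r'^{-1}Dx.
Differentiate: ansatz ord ≤ ord L₀ ⇒ L.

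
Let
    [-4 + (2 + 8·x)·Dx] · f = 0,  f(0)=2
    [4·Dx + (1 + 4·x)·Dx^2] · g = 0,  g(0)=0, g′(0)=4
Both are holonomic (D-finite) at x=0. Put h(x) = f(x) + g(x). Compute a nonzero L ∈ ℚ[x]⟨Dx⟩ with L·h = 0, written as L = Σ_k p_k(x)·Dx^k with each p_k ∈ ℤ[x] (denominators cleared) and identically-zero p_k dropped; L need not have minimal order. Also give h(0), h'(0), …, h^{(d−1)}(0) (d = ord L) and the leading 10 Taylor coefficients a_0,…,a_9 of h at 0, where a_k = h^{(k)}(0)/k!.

L = 8·Dx + (10 + 40·x)·Dx^2 + (1 + 8·x + 16·x^2)·Dx^3  (order 3).
h: a_k = 2, 8, -12, 88/3, -84, 1304/5, -2552/3, 20080/7, -9908, 313624/9, …
ICs: h(0) = 2, h′(0) = 8, h′′(0) = -24.

f: a_k = 2, 4, -4, 8, -20, 56, -168, 528, -1716, 5720, …
g: a_k = 0, 4, -8, 64/3, -64, 1024/5, -2048/3, 16384/7, -8192, 262144/9, …
Sum ⇒ L₀ = lclm(L_f,L_g) in ℚ(x)⟨Dx⟩.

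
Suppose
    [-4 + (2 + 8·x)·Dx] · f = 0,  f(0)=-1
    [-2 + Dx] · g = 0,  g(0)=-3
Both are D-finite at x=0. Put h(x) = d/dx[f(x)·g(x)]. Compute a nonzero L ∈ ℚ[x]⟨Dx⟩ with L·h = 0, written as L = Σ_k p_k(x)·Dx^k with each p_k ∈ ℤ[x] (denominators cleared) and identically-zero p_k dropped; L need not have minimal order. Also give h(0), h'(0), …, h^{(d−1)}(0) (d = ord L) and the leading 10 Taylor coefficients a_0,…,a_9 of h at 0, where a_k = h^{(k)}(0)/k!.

L = (2 + 16·x + 16·x^2) + (-1 - 6·x - 8·x^2)·Dx  (order 1).
h: a_k = 12, 24, 48, -32, 224, -3904/5, 44416/15, -1175296/105, 4468864/105, -153581312/945, …
ICs: h(0) = 12.

f: a_k = -1, -2, 2, -4, 10, -28, 84, -264, 858, -2860, …
g: a_k = -3, -6, -6, -4, -2, -4/5, -4/15, -8/105, -2/105, -4/945, …
Product ⇒ symmetric product L₀, ord ≤ 1.
Derive L from L₀ (diff closure).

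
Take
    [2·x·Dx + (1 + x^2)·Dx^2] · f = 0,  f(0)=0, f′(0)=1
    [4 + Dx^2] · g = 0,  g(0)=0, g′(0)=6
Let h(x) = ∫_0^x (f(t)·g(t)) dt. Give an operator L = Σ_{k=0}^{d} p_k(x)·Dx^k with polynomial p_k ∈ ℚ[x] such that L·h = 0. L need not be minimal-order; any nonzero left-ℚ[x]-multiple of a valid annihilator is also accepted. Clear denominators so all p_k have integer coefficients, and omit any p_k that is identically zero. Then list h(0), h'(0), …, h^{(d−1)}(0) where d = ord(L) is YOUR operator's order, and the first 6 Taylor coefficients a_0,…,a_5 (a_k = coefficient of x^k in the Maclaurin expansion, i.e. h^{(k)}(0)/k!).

f: a_k = 0, 1, 0, -1/3, 0, 1/5, …
g: a_k = 0, 6, 0, -4, 0, 4/5, …
Sym-product of L_f,L_g gives L₀ (≤ ord 4).
∫: right-multiply L₀ by Dx.
L = (160 + 464·x^2 + 464·x^4 + 256·x^6 + 64·x^8)·Dx + (96·x + 224·x^3 + 192·x^5 + 64·x^7)·Dx^2 + (60 + 188·x^2 + 216·x^4 + 128·x^6 + 32·x^8)·Dx^3 + (24·x + 56·x^3 + 48·x^5 + 16·x^7)·Dx^4 + (5 + 18·x^2 + 25·x^4 + 16·x^6 + 4·x^8)·Dx^5  (order 5).
h: a_k = 0, 0, 0, 2, 0, -6/5, …
ICs: h(0) = 0, h′(0) = 0, h′′(0) = 0, h′′′(0) = 12, h′′′′(0) = 0.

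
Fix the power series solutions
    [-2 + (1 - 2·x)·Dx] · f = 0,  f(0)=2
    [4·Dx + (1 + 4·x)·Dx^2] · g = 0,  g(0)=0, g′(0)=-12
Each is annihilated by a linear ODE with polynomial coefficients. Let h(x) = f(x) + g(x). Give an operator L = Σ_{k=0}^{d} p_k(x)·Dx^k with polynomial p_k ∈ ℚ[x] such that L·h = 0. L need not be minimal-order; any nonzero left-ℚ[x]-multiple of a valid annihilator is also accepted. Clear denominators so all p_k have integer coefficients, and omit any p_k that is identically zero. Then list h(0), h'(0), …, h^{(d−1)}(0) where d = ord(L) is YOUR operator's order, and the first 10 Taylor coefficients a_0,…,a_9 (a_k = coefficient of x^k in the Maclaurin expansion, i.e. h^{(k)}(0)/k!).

f: a_k = 2, 4, 8, 16, 32, 64, 128, 256, 512, 1024, …
g: a_k = 0, -12, 24, -64, 192, -3072/5, 2048, -49152/7, 24576, -262144/3, …
Weyl lclm of L_f,L_g ⇒ L₀ (ord ≤ 3).
L = (28 + 16·x)·Dx + (-1 + 40·x + 32·x^2)·Dx^2 + (-1 - 3·x + 6·x^2 + 8·x^3)·Dx^3  (order 3).
h: a_k = 2, -8, 32, -48, 224, -2752/5, 2176, -47360/7, 25088, -259072/3, …
ICs: h(0) = 2, h′(0) = -8, h′′(0) = 64.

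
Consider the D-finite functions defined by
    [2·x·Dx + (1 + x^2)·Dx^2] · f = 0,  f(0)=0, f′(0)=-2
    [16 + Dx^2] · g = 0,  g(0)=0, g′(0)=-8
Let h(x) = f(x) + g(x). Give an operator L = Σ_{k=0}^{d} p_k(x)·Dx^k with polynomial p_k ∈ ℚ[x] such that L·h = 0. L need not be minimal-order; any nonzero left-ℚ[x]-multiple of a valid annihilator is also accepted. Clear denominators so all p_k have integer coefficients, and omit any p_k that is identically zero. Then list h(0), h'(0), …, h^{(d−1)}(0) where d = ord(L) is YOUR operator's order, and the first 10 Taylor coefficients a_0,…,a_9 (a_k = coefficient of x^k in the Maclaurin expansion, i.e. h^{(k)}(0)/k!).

L = (64·x + 704·x^3 + 256·x^5)·Dx + (112 + 416·x^2 + 432·x^4 + 128·x^6)·Dx^2 + (4·x + 44·x^3 + 16·x^5)·Dx^3 + (7 + 26·x^2 + 27·x^4 + 8·x^6)·Dx^4  (order 4).
h: a_k = 0, -10, 0, 22, 0, -262/15, 0, 2138/315, 0, -4726/2835, …
ICs: h(0) = 0, h′(0) = -10, h′′(0) = 0, h′′′(0) = 132.

f: a_k = 0, -2, 0, 2/3, 0, -2/5, 0, 2/7, 0, -2/9, …
g: a_k = 0, -8, 0, 64/3, 0, -256/15, 0, 2048/315, 0, -4096/2835, …
Sum ⇒ L₀ = lclm(L_f,L_g) in ℚ(x)⟨Dx⟩.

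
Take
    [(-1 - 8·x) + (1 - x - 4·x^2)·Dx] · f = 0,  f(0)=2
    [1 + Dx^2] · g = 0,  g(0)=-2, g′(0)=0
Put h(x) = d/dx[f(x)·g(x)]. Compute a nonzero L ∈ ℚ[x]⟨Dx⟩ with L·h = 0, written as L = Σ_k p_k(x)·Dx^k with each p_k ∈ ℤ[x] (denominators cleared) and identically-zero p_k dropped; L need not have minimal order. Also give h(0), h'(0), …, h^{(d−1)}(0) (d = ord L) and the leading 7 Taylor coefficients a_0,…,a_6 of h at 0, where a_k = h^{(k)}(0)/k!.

f: a_k = 2, 2, 10, 18, 58, 130, 362, …
g: a_k = -2, 0, 1, 0, -1/12, 0, 1/360, …
Sym-product of L_f,L_g gives L₀ (≤ ord 2).
Differentiate: ansatz ord ≤ ord L₀ ⇒ L.
L = (159 - 2·x - 7·x^2 + 8·x^3 + 16·x^4) + (22 + 178·x + 24·x^2 + 64·x^3)·Dx + (-7 + 6·x + 25·x^2 + 8·x^3 + 16·x^4)·Dx^2  (order 2).
h: a_k = -4, -36, -102, -1274/3, -7265/6, -120029/30, -2060723/180, …
ICs: h(0) = -4, h′(0) = -36.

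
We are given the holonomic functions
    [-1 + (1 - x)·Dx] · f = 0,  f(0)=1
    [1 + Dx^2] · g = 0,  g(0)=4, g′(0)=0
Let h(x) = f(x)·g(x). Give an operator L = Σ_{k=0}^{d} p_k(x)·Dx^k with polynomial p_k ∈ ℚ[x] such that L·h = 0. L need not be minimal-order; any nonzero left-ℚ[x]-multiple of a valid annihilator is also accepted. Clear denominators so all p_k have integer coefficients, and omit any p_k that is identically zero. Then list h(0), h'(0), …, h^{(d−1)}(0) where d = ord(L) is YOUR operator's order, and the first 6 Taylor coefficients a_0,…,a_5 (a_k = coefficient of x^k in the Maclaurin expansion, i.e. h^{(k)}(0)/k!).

L = (-1 + x) + 2·Dx + (-1 + x)·Dx^2  (order 2).
h: a_k = 4, 4, 2, 2, 13/6, 13/6, …
ICs: h(0) = 4, h′(0) = 4.

f: a_k = 1, 1, 1, 1, 1, 1, …
g: a_k = 4, 0, -2, 0, 1/6, 0, …
h₀=f·g: eliminate ⇒ L₀, order ≤ 1·2.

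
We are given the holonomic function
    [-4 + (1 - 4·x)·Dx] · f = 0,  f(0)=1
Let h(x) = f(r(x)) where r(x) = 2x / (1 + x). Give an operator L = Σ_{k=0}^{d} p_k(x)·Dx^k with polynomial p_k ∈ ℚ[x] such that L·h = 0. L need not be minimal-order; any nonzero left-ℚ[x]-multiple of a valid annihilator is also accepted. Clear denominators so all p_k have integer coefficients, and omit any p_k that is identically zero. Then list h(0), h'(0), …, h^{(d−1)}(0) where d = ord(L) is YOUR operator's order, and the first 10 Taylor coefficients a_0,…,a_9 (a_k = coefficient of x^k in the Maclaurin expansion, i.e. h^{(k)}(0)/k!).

f: a_k = 1, 4, 16, 64, 256, 1024, 4096, 16384, 65536, 262144, …
L₀ from L_f via x↦r, Dx↦r'^{-1}Dx.
L = 8 + (-1 + 6·x + 7·x^2)·Dx  (order 1).
h: a_k = 1, 8, 56, 392, 2744, 19208, 134456, 941192, 6588344, 46118408, …
ICs: h(0) = 1.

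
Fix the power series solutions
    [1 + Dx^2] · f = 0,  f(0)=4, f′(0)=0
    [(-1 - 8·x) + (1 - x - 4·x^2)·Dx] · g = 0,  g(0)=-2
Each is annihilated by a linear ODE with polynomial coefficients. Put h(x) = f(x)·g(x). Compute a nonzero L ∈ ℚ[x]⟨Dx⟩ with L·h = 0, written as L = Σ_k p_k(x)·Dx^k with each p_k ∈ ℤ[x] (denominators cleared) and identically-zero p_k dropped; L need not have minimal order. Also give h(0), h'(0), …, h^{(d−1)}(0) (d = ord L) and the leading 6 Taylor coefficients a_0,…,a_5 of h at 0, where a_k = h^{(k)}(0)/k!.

L = (7 + x + 4·x^2) + (2 + 16·x)·Dx + (-1 + x + 4·x^2)·Dx^2  (order 2).
h: a_k = -8, -8, -36, -68, -637/3, -1453/3, …
ICs: h(0) = -8, h′(0) = -8.

f: a_k = 4, 0, -2, 0, 1/6, 0, …
g: a_k = -2, -2, -10, -18, -58, -130, …
Product ⇒ symmetric product L₀, ord ≤ 2.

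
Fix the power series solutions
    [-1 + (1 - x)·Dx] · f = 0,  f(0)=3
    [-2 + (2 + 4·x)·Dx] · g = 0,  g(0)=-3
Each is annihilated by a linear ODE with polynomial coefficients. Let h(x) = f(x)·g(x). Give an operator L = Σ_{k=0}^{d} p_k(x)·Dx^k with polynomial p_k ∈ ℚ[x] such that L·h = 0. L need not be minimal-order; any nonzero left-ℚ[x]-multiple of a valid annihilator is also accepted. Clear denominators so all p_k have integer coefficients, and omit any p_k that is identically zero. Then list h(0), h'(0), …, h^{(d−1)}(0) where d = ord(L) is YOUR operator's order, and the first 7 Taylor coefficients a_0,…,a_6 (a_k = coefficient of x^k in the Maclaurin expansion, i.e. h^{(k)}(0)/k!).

f: a_k = 3, 3, 3, 3, 3, 3, 3, …
g: a_k = -3, -3, 3/2, -3/2, 15/8, -21/8, 63/16, …
f·g: L₀ = L_f ⊗_s L_g, ord ≤ 1·1.
L = (2 + x) + (-1 - x + 2·x^2)·Dx  (order 1).
h: a_k = -9, -18, -27/2, -18, -99/8, -81/4, -135/16, …
ICs: h(0) = -9.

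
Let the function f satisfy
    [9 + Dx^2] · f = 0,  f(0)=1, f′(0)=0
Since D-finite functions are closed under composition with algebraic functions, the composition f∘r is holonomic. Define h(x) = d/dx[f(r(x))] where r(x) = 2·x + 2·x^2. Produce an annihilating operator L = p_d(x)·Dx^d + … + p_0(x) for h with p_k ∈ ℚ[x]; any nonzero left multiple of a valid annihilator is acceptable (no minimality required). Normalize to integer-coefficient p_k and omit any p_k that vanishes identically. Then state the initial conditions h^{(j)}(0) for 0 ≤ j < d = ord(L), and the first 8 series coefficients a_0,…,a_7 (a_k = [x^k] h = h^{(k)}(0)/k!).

f: a_k = 1, 0, -9/2, 0, 27/8, 0, -81/80, 0, …
Change of var in L_f (x↦r) gives L₀.
h₀' ⇒ L via d/dx closure of L₀.
L = (48 + 288·x + 864·x^2 + 1152·x^3 + 576·x^4) + (-6 - 12·x)·Dx + (1 + 4·x + 4·x^2)·Dx^2  (order 2).
h: a_k = 0, -36, -108, 144, 1080, 7776/5, -6048/5, -245376/35, …
ICs: h(0) = 0, h′(0) = -36.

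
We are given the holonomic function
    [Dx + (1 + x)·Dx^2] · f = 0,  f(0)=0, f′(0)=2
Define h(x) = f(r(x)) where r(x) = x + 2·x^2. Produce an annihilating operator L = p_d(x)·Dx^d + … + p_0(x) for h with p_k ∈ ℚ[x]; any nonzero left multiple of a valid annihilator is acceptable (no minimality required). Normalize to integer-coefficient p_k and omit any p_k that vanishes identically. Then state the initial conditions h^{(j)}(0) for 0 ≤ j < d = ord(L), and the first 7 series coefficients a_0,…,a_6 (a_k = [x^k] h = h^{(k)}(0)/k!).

f: a_k = 0, 2, -1, 2/3, -1/2, 2/5, -1/3, …
Substitute x→r, Dx→(1/r')Dx; clear ⇒ L₀.
L = (-3 + 4·x + 8·x^2)·Dx + (1 + 5·x + 6·x^2 + 8·x^3)·Dx^2  (order 2).
h: a_k = 0, 2, 3, -10/3, -1/2, 22/5, -3, …
ICs: h(0) = 0, h′(0) = 2.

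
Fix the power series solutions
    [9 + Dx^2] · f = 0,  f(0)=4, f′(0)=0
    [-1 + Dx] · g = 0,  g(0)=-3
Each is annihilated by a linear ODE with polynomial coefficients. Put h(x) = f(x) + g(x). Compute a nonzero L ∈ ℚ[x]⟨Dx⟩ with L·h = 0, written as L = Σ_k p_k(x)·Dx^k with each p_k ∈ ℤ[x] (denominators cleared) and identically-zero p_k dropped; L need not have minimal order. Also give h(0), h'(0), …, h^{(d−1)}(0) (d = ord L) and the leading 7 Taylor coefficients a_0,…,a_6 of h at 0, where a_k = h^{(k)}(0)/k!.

L = -9 + 9·Dx - Dx^2 + Dx^3  (order 3).
h: a_k = 1, -3, -39/2, -1/2, 107/8, -1/40, -973/240, …
ICs: h(0) = 1, h′(0) = -3, h′′(0) = -39.

f: a_k = 4, 0, -18, 0, 27/2, 0, -81/20, …
g: a_k = -3, -3, -3/2, -1/2, -1/8, -1/40, -1/240, …
f+g: L₀ = lclm(L_f,L_g), ord ≤ 2+1.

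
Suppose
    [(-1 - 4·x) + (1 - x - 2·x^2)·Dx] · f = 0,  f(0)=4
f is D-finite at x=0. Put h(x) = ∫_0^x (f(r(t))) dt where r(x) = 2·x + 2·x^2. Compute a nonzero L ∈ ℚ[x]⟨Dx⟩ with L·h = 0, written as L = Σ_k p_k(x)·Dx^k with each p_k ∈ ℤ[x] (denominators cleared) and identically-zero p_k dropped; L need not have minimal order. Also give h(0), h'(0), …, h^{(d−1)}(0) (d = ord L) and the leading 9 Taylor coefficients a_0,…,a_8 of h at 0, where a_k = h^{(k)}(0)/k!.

f: a_k = 4, 4, 12, 20, 44, 84, 172, 340, 684, …
h₀=f(r): pull back L_f along r ⇒ L₀.
∫: right-multiply L₀ by Dx.
L = (2 + 20·x + 48·x^2 + 32·x^3)·Dx + (-1 + 2·x + 10·x^2 + 16·x^3 + 8·x^4)·Dx^2  (order 2).
h: a_k = 0, 4, 4, 56/3, 64, 1232/5, 2992/3, 28832/7, 17408, …
ICs: h(0) = 0, h′(0) = 4.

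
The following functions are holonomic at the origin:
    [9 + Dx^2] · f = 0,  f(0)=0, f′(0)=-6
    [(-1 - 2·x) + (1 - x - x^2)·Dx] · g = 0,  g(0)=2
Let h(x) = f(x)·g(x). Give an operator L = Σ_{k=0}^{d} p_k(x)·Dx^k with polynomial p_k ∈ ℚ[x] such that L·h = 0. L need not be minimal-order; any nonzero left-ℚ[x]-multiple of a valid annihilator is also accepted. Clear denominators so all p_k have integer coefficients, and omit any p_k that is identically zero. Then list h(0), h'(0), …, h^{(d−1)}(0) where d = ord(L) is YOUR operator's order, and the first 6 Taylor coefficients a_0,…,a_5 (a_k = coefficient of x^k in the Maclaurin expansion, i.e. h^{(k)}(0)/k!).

f: a_k = 0, -6, 0, 9, 0, -81/20, …
g: a_k = 2, 2, 4, 6, 10, 16, …
Product ⇒ symmetric product L₀, ord ≤ 2.
L = (-7 + 9·x + 9·x^2) + (2 + 4·x)·Dx + (-1 + x + x^2)·Dx^2  (order 2).
h: a_k = 0, -12, -12, -6, -18, -321/10, …
ICs: h(0) = 0, h′(0) = -12.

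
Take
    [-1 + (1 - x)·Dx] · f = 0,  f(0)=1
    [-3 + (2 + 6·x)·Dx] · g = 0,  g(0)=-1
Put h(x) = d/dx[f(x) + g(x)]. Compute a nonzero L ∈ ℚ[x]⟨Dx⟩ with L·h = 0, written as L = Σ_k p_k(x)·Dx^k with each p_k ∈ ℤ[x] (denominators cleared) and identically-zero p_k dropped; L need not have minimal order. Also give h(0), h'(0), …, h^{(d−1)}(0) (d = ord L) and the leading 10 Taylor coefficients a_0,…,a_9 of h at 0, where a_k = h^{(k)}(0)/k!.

L = (-90 - 54·x) + (3 - 198·x - 189·x^2)·Dx + (14 + 46·x - 6·x^2 - 54·x^3)·Dx^2  (order 2).
h: a_k = -1/2, 17/4, -33/16, 533/32, -7225/256, 48999/512, -490861/2048, 2847437/4096, -126070281/65536, 719051315/131072, …
ICs: h(0) = -1/2, h′(0) = 17/4.

f: a_k = 1, 1, 1, 1, 1, 1, 1, 1, 1, 1, …
g: a_k = -1, -3/2, 9/8, -27/16, 405/128, -1701/256, 15309/1024, -72171/2048, 2814669/32768, -14073345/65536, …
f+g: L₀ = lclm(L_f,L_g), ord ≤ 1+1.
Derive L from L₀ (diff closure).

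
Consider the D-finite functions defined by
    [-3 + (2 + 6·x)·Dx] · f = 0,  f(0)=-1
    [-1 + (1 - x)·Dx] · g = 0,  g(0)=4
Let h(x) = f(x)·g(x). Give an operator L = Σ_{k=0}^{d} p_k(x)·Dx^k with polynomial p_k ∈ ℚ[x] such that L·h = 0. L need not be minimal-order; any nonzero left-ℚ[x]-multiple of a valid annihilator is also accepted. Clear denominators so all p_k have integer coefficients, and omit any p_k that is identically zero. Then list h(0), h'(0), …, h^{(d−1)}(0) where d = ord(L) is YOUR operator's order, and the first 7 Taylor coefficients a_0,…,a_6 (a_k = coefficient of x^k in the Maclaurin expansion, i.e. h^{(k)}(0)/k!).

L = (5 + 3·x) + (-2 - 4·x + 6·x^2)·Dx  (order 1).
h: a_k = -4, -10, -11/2, -49/4, 13/32, -1675/64, 8609/256, …
ICs: h(0) = -4.

f: a_k = -1, -3/2, 9/8, -27/16, 405/128, -1701/256, 15309/1024, …
g: a_k = 4, 4, 4, 4, 4, 4, 4, …
f·g: L₀ = L_f ⊗_s L_g, ord ≤ 1·1.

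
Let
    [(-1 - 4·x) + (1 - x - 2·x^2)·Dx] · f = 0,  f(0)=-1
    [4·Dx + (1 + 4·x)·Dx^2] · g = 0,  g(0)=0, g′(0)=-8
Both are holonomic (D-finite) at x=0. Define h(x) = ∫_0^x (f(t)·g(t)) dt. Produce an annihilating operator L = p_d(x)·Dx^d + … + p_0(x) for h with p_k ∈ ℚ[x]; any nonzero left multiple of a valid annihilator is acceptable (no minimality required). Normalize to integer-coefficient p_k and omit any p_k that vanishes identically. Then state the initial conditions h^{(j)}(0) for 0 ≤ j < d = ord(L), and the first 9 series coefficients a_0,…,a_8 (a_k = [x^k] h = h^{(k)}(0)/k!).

L = (8 + 32·x)·Dx + (-2 + 20·x + 40·x^2)·Dx^2 + (-1 - 3·x + 6·x^2 + 8·x^3)·Dx^3  (order 3).
h: a_k = 0, 0, 4, -8/3, 38/3, -56/3, 348/5, -5672/35, 19171/35, …
ICs: h(0) = 0, h′(0) = 0, h′′(0) = 8.

f: a_k = -1, -1, -3, -5, -11, -21, -43, -85, -171, …
g: a_k = 0, -8, 16, -128/3, 128, -2048/5, 4096/3, -32768/7, 16384, …
f·g: L₀ = L_f ⊗_s L_g, ord ≤ 1·2.
Integrate: L := L₀·Dx.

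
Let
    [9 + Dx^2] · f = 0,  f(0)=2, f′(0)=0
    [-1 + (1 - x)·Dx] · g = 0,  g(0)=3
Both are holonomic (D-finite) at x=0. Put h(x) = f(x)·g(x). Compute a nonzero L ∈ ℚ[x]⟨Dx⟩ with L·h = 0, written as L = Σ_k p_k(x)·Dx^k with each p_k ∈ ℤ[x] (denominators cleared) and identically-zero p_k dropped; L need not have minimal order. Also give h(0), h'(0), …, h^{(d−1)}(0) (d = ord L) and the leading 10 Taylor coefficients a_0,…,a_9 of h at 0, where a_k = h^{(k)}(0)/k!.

f: a_k = 2, 0, -9, 0, 27/4, 0, -81/40, 0, 729/2240, 0, …
g: a_k = 3, 3, 3, 3, 3, 3, 3, 3, 3, 3, …
L₀ := L_f ⊗_s L_g (sym. prod.), ord ≤ 2.
L = (-9 + 9·x) + 2·Dx + (-1 + x)·Dx^2  (order 2).
h: a_k = 6, 6, -21, -21, -3/4, -3/4, -273/40, -273/40, -13101/2240, -13101/2240, …
ICs: h(0) = 6, h′(0) = 6.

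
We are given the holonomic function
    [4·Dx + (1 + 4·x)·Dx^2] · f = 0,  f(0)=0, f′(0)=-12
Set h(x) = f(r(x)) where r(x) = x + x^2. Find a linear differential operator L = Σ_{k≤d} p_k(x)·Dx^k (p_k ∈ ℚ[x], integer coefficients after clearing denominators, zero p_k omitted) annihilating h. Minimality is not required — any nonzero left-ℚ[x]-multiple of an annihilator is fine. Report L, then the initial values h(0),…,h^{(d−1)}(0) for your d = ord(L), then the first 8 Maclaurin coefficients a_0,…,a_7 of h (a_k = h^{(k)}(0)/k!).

L = 2·Dx + (1 + 2·x)·Dx^2  (order 2).
h: a_k = 0, -12, 12, -16, 24, -192/5, 64, -768/7, …
ICs: h(0) = 0, h′(0) = -12.

f: a_k = 0, -12, 24, -64, 192, -3072/5, 2048, -49152/7, …
L₀ from L_f via x↦r, Dx↦r'^{-1}Dx.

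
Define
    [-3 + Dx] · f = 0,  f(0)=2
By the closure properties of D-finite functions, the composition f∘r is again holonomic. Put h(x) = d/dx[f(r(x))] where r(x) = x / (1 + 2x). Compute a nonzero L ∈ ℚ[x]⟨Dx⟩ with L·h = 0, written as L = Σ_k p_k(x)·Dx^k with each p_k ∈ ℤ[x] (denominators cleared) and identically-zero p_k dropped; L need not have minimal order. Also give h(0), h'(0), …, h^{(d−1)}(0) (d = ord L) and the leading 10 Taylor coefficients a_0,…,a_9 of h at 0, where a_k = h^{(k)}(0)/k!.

f: a_k = 2, 6, 9, 9, 27/4, 81/20, 81/40, 243/280, 729/2240, 243/2240, …
Substitute x→r, Dx→(1/r')Dx; clear ⇒ L₀.
Derive L from L₀ (diff closure).
L = (-1 - 8·x) + (-1 - 4·x - 4·x^2)·Dx  (order 1).
h: a_k = 6, -6, -9, 51, -519/4, 4743/20, -12441/40, 45417/280, 1469691/2240, -6842211/2240, …
ICs: h(0) = 6.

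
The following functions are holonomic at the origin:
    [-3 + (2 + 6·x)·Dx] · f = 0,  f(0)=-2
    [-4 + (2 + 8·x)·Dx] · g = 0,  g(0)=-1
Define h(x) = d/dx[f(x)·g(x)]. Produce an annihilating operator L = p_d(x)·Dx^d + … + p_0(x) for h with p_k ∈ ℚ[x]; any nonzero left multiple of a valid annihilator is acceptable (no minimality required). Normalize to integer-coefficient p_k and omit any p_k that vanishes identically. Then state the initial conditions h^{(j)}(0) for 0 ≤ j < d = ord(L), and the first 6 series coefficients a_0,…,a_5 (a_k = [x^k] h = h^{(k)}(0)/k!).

L = -1 + (-14 - 146·x - 504·x^2 - 576·x^3)·Dx  (order 1).
h: a_k = 7, -1/2, 21/8, -197/16, 6965/128, -59391/256, …
ICs: h(0) = 7.

f: a_k = -2, -3, 9/4, -27/8, 405/64, -1701/128, …
g: a_k = -1, -2, 2, -4, 10, -28, …
h₀=f·g: eliminate ⇒ L₀, order ≤ 1·1.
Derive L from L₀ (diff closure).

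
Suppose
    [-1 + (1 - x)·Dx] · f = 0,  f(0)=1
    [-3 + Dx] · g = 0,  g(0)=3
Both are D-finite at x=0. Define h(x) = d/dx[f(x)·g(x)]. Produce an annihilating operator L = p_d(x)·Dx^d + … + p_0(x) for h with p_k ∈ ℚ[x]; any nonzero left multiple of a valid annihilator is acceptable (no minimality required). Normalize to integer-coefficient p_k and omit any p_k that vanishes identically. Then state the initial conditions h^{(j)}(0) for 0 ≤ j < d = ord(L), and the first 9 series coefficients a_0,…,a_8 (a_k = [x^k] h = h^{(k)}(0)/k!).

f: a_k = 1, 1, 1, 1, 1, 1, 1, 1, 1, …
g: a_k = 3, 9, 27/2, 27/2, 81/8, 243/40, 243/80, 729/560, 2187/4480, …
f·g: L₀ = L_f ⊗_s L_g, ord ≤ 1·1.
Derive L from L₀ (diff closure).
L = (17 - 24·x + 9·x^2) + (-4 + 7·x - 3·x^2)·Dx  (order 1).
h: a_k = 12, 51, 117, 393/2, 276, 13977/40, 16671/40, 268923/560, 606717/1120, …
ICs: h(0) = 12.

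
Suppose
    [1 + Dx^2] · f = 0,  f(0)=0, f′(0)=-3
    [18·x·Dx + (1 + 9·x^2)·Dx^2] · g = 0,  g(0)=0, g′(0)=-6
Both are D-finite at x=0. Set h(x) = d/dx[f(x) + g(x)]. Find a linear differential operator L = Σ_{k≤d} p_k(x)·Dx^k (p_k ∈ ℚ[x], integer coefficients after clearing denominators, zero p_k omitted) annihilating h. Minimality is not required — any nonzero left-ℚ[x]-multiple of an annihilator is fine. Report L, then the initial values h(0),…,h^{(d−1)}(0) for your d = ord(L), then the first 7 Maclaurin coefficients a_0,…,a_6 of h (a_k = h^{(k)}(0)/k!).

L = (-1926·x + 17820·x^3 + 1458·x^5) + (-17 + 351·x^2 + 4617·x^4 + 729·x^6)·Dx + (-1926·x + 17820·x^3 + 1458·x^5)·Dx^2 + (-17 + 351·x^2 + 4617·x^4 + 729·x^6)·Dx^3  (order 3).
h: a_k = -9, 0, 111/2, 0, -3889/8, 0, 1049761/240, …
ICs: h(0) = -9, h′(0) = 0, h′′(0) = 111.

f: a_k = 0, -3, 0, 1/2, 0, -1/40, 0, …
g: a_k = 0, -6, 0, 18, 0, -486/5, 0, …
L₀ := lclm(L_f,L_g); ord L₀ ≤ 2+2.
h₀' ⇒ L via d/dx closure of L₀.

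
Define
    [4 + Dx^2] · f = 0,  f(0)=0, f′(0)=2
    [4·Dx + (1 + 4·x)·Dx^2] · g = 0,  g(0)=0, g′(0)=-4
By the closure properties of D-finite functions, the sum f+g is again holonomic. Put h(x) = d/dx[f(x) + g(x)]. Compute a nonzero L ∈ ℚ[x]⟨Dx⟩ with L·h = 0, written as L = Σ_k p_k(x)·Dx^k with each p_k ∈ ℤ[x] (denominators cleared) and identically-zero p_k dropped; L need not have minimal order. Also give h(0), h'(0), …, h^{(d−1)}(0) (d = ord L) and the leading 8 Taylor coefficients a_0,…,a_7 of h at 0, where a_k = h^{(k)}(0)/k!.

f: a_k = 0, 2, 0, -4/3, 0, 4/15, 0, -8/315, …
g: a_k = 0, -4, 8, -64/3, 64, -1024/5, 2048/3, -16384/7, …
h₀=f+g: left-lcm gives L₀, ord ≤ 4.
h₀' ⇒ L via d/dx closure of L₀.
L = (400 + 128·x + 256·x^2) + (36 + 176·x + 192·x^2 + 256·x^3)·Dx + (100 + 32·x + 64·x^2)·Dx^2 + (9 + 44·x + 48·x^2 + 64·x^3)·Dx^3  (order 3).
h: a_k = -2, 16, -68, 256, -3068/3, 4096, -737288/45, 65536, …
ICs: h(0) = -2, h′(0) = 16, h′′(0) = -136.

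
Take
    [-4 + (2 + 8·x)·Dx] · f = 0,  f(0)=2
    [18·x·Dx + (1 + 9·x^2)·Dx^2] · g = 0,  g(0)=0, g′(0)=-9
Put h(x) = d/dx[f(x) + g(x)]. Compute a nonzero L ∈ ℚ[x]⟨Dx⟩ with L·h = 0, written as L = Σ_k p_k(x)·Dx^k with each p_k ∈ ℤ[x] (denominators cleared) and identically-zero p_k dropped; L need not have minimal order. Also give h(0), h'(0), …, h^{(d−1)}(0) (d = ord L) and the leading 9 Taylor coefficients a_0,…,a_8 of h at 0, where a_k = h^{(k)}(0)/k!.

f: a_k = 2, 4, -4, 8, -20, 56, -168, 528, -1716, …
g: a_k = 0, -9, 0, 27, 0, -729/5, 0, 6561/7, 0, …
Weyl lclm of L_f,L_g ⇒ L₀ (ord ≤ 3).
h₀' ⇒ L via d/dx closure of L₀.
L = (-18 - 180·x + 486·x^2 + 972·x^3) + (-15 - 72·x - 9·x^2 + 1944·x^3 + 3402·x^4)·Dx + (-1 + 5·x + 54·x^2 + 153·x^3 + 567·x^4 + 972·x^5)·Dx^2  (order 2).
h: a_k = -5, -8, 105, -80, -449, -1008, 10257, -13728, -7569, …
ICs: h(0) = -5, h′(0) = -8.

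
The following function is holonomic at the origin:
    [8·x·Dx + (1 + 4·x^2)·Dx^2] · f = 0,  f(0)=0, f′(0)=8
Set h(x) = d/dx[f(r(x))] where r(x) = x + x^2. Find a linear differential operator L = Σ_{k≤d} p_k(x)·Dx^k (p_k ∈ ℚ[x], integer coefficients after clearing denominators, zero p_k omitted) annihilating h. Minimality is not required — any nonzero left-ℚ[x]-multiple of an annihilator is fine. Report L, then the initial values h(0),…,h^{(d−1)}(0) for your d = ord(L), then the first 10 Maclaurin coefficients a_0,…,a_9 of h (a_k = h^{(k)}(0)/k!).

f: a_k = 0, 8, 0, -32/3, 0, 128/5, 0, -512/7, 0, 2048/9, …
Change of var in L_f (x↦r) gives L₀.
h₀' ⇒ L via d/dx closure of L₀.
L = (-2 + 8·x + 32·x^2 + 48·x^3 + 24·x^4) + (1 + 2·x + 4·x^2 + 16·x^3 + 20·x^4 + 8·x^5)·Dx  (order 1).
h: a_k = 8, 16, -32, -128, -32, 704, 1280, -2048, -10624, -4864, …
ICs: h(0) = 8.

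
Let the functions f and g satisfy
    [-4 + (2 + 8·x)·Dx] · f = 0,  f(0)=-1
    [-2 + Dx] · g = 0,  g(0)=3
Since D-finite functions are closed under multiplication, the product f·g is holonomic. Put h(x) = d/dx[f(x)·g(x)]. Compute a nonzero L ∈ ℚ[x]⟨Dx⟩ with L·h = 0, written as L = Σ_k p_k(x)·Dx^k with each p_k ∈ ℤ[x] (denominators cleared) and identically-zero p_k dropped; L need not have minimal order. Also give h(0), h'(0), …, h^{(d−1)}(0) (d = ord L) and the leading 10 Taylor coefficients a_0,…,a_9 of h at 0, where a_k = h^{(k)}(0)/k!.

L = (2 + 16·x + 16·x^2) + (-1 - 6·x - 8·x^2)·Dx  (order 1).
h: a_k = -12, -24, -48, 32, -224, 3904/5, -44416/15, 1175296/105, -4468864/105, 153581312/945, …
ICs: h(0) = -12.

f: a_k = -1, -2, 2, -4, 10, -28, 84, -264, 858, -2860, …
g: a_k = 3, 6, 6, 4, 2, 4/5, 4/15, 8/105, 2/105, 4/945, …
L₀ := L_f ⊗_s L_g (sym. prod.), ord ≤ 1.
h₀' ⇒ L via d/dx closure of L₀.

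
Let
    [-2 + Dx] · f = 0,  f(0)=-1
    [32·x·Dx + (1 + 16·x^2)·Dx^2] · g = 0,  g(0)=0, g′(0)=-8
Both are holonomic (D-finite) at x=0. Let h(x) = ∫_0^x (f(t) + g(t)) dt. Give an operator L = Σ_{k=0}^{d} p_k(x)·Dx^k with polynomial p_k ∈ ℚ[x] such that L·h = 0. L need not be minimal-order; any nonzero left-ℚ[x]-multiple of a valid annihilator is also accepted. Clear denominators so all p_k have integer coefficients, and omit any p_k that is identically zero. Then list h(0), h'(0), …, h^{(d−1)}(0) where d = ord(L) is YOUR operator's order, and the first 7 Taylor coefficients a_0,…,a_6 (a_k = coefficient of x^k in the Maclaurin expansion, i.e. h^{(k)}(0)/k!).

f: a_k = -1, -2, -2, -4/3, -2/3, -4/15, -4/45, …
g: a_k = 0, -8, 0, 128/3, 0, -2048/5, 0, …
Weyl lclm of L_f,L_g ⇒ L₀ (ord ≤ 3).
Integrate: L := L₀·Dx.
L = (32 - 64·x - 1536·x^2 - 1024·x^3)·Dx^2 + (-18 + 704·x^2 - 512·x^4)·Dx^3 + (1 + 16·x + 32·x^2 + 256·x^3 + 256·x^4)·Dx^4  (order 4).
h: a_k = 0, -1, -5, -2/3, 31/3, -2/15, -3074/45, …
ICs: h(0) = 0, h′(0) = -1, h′′(0) = -10, h′′′(0) = -4.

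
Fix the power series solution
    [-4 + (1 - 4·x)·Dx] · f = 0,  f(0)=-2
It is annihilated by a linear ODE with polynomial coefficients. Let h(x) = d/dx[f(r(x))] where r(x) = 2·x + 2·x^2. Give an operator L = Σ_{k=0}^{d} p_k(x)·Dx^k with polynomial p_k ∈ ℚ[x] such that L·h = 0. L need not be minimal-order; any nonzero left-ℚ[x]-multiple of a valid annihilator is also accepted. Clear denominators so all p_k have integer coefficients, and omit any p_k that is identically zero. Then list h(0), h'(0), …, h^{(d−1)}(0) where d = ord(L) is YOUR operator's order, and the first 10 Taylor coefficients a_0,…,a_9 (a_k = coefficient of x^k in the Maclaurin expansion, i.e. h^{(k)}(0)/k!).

L = (18 + 48·x + 48·x^2) + (-1 + 6·x + 24·x^2 + 16·x^3)·Dx  (order 1).
h: a_k = -16, -288, -3840, -45568, -506880, -5412864, -56197120, -571539456, -5721882624, -56576573440, …
ICs: h(0) = -16.

f: a_k = -2, -8, -32, -128, -512, -2048, -8192, -32768, -131072, -524288, …
f∘r: x↦r, Dx↦Dx/r' in L_f ⇒ L₀.
Derive L from L₀ (diff closure).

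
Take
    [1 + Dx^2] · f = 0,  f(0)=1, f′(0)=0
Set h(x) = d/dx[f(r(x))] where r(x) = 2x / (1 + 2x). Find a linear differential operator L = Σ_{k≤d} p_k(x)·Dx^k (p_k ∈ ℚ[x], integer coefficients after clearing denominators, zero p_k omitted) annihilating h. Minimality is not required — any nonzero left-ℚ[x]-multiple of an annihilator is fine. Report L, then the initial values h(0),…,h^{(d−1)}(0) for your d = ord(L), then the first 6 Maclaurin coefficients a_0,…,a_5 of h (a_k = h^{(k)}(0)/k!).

f: a_k = 1, 0, -1/2, 0, 1/24, 0, …
Substitute x→r, Dx→(1/r')Dx; clear ⇒ L₀.
h=h₀': d/dx-closure on L₀ ⇒ L.
L = (28 + 96·x + 96·x^2) + (12 + 72·x + 144·x^2 + 96·x^3)·Dx + (1 + 8·x + 24·x^2 + 32·x^3 + 16·x^4)·Dx^2  (order 2).
h: a_k = 0, -4, 24, -280/3, 880/3, -12008/15, …
ICs: h(0) = 0, h′(0) = -4.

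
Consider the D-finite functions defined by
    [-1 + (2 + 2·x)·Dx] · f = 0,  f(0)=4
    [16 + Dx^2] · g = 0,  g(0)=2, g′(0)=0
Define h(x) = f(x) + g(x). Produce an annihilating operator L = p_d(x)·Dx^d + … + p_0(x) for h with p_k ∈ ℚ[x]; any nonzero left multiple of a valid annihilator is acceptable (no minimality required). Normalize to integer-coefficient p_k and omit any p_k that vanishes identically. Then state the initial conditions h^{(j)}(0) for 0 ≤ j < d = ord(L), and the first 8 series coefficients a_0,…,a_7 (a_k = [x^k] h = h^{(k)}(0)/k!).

f: a_k = 4, 2, -1/2, 1/4, -5/32, 7/64, -21/256, 33/512, …
g: a_k = 2, 0, -16, 0, 64/3, 0, -512/45, 0, …
h₀=f+g: left-lcm gives L₀, ord ≤ 3.
L = (-1072 - 2048·x - 1024·x^2) + (2016 + 6112·x + 6144·x^2 + 2048·x^3)·Dx + (-67 - 128·x - 64·x^2)·Dx^2 + (126 + 382·x + 384·x^2 + 128·x^3)·Dx^3  (order 3).
h: a_k = 6, 2, -33/2, 1/4, 2033/96, 7/64, -132017/11520, 33/512, …
ICs: h(0) = 6, h′(0) = 2, h′′(0) = -33.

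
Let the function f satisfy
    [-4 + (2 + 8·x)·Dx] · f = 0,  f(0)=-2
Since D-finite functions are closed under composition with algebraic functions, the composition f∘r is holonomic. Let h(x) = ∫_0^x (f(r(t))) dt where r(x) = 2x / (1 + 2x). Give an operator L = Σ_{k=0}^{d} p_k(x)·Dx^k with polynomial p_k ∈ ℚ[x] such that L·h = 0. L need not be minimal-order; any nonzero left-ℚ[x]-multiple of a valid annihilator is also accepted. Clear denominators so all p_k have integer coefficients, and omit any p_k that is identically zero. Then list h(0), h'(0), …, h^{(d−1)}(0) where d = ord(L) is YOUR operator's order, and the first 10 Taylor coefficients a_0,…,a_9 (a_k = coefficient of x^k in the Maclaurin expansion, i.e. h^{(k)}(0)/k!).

f: a_k = -2, -4, 4, -8, 20, -56, 168, -528, 1716, -5720, …
h₀=f(r): pull back L_f along r ⇒ L₀.
h=∫₀ˣh₀: take L = L₀·Dx.
L = -4·Dx + (1 + 12·x + 20·x^2)·Dx^2  (order 2).
h: a_k = 0, -2, -4, 32/3, -40, 192, -1088, 48128/7, -46784, 3020800/9, …
ICs: h(0) = 0, h′(0) = -2.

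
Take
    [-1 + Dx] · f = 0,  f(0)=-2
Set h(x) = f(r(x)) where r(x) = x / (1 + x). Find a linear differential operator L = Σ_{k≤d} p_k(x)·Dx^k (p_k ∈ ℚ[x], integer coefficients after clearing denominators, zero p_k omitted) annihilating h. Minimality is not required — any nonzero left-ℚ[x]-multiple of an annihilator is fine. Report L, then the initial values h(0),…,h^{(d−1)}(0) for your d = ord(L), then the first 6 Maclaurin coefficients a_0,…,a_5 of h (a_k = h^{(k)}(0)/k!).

L = -1 + (1 + 2·x + x^2)·Dx  (order 1).
h: a_k = -2, -2, 1, -1/3, -1/12, 19/60, …
ICs: h(0) = -2.

f: a_k = -2, -2, -1, -1/3, -1/12, -1/60, …
f∘r: x↦r, Dx↦Dx/r' in L_f ⇒ L₀.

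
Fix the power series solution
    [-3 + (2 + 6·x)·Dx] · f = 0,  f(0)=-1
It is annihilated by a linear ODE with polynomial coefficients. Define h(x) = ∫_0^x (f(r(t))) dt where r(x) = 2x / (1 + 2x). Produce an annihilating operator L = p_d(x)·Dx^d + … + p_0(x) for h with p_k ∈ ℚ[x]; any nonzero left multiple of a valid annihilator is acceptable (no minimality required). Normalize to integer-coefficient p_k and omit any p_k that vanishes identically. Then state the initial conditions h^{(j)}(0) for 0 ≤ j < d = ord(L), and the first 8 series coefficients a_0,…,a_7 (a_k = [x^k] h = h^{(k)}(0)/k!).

f: a_k = -1, -3/2, 9/8, -27/16, 405/128, -1701/256, 15309/1024, -72171/2048, …
f∘r: x↦r, Dx↦Dx/r' in L_f ⇒ L₀.
Integrate: L := L₀·Dx.
L = -3·Dx + (1 + 10·x + 16·x^2)·Dx^2  (order 2).
h: a_k = 0, -1, -3/2, 7/2, -87/8, 1677/40, -3023/16, 106305/112, …
ICs: h(0) = 0, h′(0) = -1.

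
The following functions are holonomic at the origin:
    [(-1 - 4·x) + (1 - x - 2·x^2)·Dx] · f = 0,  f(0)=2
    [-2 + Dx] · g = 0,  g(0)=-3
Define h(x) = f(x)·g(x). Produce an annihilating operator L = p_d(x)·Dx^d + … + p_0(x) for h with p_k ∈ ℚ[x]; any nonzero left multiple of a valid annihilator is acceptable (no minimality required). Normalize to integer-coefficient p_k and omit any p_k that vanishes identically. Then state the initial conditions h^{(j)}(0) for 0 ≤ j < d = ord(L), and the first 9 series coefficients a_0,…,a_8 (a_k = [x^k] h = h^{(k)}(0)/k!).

L = (3 + 2·x - 4·x^2) + (-1 + x + 2·x^2)·Dx  (order 1).
h: a_k = -6, -18, -42, -86, -174, -1738/5, -10442/15, -48702/35, -292298/105, …
ICs: h(0) = -6.

f: a_k = 2, 2, 6, 10, 22, 42, 86, 170, 342, …
g: a_k = -3, -6, -6, -4, -2, -4/5, -4/15, -8/105, -2/105, …
L₀ := L_f ⊗_s L_g (sym. prod.), ord ≤ 1.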